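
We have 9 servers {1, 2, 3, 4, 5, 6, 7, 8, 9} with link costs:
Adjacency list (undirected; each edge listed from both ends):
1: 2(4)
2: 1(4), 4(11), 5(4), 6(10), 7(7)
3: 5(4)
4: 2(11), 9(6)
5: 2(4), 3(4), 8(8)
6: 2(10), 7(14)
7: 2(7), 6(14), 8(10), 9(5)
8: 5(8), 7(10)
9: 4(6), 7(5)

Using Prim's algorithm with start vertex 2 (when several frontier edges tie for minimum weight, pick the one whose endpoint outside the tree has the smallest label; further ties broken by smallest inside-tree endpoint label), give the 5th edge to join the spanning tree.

7-9

Prim, starting at 2.
Step 1: frontier [1 2 4, 2 5 4, 2 7 7, 2 6 10, 2 4 11] → take 1 2 (4); add 1.
Step 2: frontier [2 5 4, 2 7 7, 2 6 10, 2 4 11] → take 2 5 (4); add 5.
Step 3: frontier [2 7 7, 2 6 10, 2 4 11, 3 5 4, 5 8 8] → take 3 5 (4); add 3.
Step 4: frontier [2 7 7, 2 6 10, 2 4 11, 5 8 8] → take 2 7 (7); add 7.
Step 5: frontier [2 6 10, 2 4 11, 5 8 8, 7 9 5, 7 8 10, 6 7 14] → take 7 9 (5); add 9.
Step 6: frontier [2 6 10, 2 4 11, 5 8 8, 7 8 10, 6 7 14, 4 9 6] → take 4 9 (6); add 4.
Step 7: frontier [2 6 10, 5 8 8, 7 8 10, 6 7 14] → take 5 8 (8); add 8.
Step 8: frontier [2 6 10, 6 7 14] → take 2 6 (10); add 6.
The 5th edge added is 7 9.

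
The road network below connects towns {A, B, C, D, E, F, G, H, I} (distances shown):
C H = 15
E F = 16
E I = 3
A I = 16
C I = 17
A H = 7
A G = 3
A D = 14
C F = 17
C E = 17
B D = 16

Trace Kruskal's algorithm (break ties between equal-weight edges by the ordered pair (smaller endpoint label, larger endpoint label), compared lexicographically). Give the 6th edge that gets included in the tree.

Kruskal: consider edges lightest-first.
A G (3): add — endpoints in different components.
E I (3): add — endpoints in different components.
A H (7): add — endpoints in different components.
A D (14): add — endpoints in different components.
C H (15): add — endpoints in different components.
A I (16): add — endpoints in different components.
B D (16): add — endpoints in different components.
E F (16): add — endpoints in different components.
The 6th edge added is A I.

A-I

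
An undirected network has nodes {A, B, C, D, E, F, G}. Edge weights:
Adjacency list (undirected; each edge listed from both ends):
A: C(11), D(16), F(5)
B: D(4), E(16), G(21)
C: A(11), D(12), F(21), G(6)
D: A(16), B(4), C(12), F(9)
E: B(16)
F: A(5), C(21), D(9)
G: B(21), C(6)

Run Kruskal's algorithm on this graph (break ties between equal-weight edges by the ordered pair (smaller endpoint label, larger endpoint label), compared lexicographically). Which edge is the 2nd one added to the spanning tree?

Kruskal's algorithm — process edges by increasing weight (ties by edge label):
B D (4): add — endpoints in different components.
A F (5): add — endpoints in different components.
C G (6): add — endpoints in different components.
D F (9): add — endpoints in different components.
A C (11): add — endpoints in different components.
C D (12): skip — C and D already connected.
A D (16): skip — A and D already connected.
B E (16): add — endpoints in different components.
The 2nd edge added is A F.

A-F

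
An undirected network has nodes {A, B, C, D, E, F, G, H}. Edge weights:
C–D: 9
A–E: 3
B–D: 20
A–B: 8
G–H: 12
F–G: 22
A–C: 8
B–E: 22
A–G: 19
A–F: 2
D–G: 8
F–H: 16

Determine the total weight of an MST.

Kruskal: consider edges lightest-first.
A–F (2): add — endpoints in different components.
A–E (3): add — endpoints in different components.
A–B (8): add — endpoints in different components.
A–C (8): add — endpoints in different components.
D–G (8): add — endpoints in different components.
C–D (9): add — endpoints in different components.
G–H (12): add — endpoints in different components.
MST edges: A–F, A–E, A–B, A–C, D–G, C–D, G–H; total weight 2+3+8+8+8+9+12 = 50.

50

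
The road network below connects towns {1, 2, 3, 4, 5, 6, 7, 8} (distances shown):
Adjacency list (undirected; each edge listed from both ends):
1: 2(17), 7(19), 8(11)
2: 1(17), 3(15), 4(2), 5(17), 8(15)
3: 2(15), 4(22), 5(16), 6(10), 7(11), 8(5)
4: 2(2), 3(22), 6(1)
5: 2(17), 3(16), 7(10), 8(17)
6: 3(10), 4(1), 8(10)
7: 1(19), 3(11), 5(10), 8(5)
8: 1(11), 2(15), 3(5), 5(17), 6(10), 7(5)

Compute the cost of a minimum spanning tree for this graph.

44

Kruskal: consider edges lightest-first.
4-6 (1): add — endpoints in different components.
2-4 (2): add — endpoints in different components.
3-8 (5): add — endpoints in different components.
7-8 (5): add — endpoints in different components.
3-6 (10): add — endpoints in different components.
5-7 (10): add — endpoints in different components.
6-8 (10): skip — 6 and 8 already connected.
1-8 (11): add — endpoints in different components.
MST edges: 4-6, 2-4, 3-8, 7-8, 3-6, 5-7, 1-8; total weight 1+2+5+5+10+10+11 = 44.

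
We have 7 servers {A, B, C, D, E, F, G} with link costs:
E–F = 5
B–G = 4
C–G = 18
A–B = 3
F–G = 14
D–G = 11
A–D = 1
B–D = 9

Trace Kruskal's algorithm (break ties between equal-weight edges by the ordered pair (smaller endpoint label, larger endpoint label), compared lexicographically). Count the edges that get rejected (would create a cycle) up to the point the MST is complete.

2

Kruskal: consider edges lightest-first.
A–D (1): add. Components now {A,D} {B} {C} {E} {F} {G}
A–B (3): add. Components now {A,B,D} {C} {E} {F} {G}
B–G (4): add. Components now {A,B,D,G} {C} {E} {F}
E–F (5): add. Components now {A,B,D,G} {C} {E,F}
B–D (9): skip — B and D already connected.
D–G (11): skip — D and G already connected.
F–G (14): add. Components now {A,B,D,E,F,G} {C}
C–G (18): add. Components now {A,B,C,D,E,F,G}
Edges rejected before the tree was complete: 2.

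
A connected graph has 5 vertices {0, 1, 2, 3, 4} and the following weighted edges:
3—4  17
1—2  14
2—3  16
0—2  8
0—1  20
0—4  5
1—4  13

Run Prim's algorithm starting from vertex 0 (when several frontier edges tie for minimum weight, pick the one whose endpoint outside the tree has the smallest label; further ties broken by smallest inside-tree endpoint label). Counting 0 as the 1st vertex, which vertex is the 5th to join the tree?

3

Grow the tree from 0 using Prim:
Step 1: frontier [0—4 5, 0—2 8, 0—1 20] → take 0—4 (5); add 4.
Step 2: frontier [0—2 8, 0—1 20, 1—4 13, 3—4 17] → take 0—2 (8); add 2.
Step 3: frontier [0—1 20, 1—2 14, 2—3 16, 1—4 13, 3—4 17] → take 1—4 (13); add 1.
Step 4: frontier [2—3 16, 3—4 17] → take 2—3 (16); add 3.
Vertex order: 0, 4, 2, 1, 3. The 5th vertex is 3.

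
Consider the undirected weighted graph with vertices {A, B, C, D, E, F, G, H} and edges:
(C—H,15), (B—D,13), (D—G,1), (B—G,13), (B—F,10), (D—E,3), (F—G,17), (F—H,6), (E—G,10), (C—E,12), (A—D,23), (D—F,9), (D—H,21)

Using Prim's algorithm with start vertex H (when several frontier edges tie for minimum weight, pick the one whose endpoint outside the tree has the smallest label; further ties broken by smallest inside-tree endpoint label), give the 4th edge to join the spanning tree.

Grow the tree from H using Prim:
Step 1: cheapest edge leaving the tree is F—H (6); add F.
Step 2: cheapest edge leaving the tree is D—F (9); add D.
Step 3: cheapest edge leaving the tree is D—G (1); add G.
Step 4: cheapest edge leaving the tree is D—E (3); add E.
Step 5: cheapest edge leaving the tree is B—F (10); add B.
Step 6: cheapest edge leaving the tree is C—E (12); add C.
Step 7: cheapest edge leaving the tree is A—D (23); add A.
The 4th edge added is D—E.

D-E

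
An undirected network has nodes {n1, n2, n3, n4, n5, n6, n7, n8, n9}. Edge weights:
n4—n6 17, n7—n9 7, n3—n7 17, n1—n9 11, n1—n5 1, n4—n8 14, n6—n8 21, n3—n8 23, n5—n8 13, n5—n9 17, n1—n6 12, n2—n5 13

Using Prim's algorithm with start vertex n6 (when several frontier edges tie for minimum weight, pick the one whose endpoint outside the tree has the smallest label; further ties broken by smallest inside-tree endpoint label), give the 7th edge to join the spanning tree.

Grow the tree from n6 using Prim:
Step 1: cheapest edge leaving the tree is n1—n6 (12); add n1.
Step 2: cheapest edge leaving the tree is n1—n5 (1); add n5.
Step 3: cheapest edge leaving the tree is n1—n9 (11); add n9.
Step 4: cheapest edge leaving the tree is n7—n9 (7); add n7.
Step 5: cheapest edge leaving the tree is n2—n5 (13); add n2.
Step 6: cheapest edge leaving the tree is n5—n8 (13); add n8.
Step 7: cheapest edge leaving the tree is n4—n8 (14); add n4.
Step 8: cheapest edge leaving the tree is n3—n7 (17); add n3.
The 7th edge added is n4—n8.

n4-n8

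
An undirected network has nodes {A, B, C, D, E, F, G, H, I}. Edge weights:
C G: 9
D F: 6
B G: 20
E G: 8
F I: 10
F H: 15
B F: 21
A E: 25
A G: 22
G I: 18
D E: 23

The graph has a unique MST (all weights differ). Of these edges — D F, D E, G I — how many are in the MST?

Kruskal: consider edges lightest-first.
D F (6): add — endpoints in different components.
E G (8): add — endpoints in different components.
C G (9): add — endpoints in different components.
F I (10): add — endpoints in different components.
F H (15): add — endpoints in different components.
G I (18): add — endpoints in different components.
B G (20): add — endpoints in different components.
B F (21): skip — B and F already connected.
A G (22): add — endpoints in different components.
MST edge set: {D F, E G, C G, F I, F H, G I, B G, A G}.
Of the listed edges, {D F, G I} are in the MST → 2.

2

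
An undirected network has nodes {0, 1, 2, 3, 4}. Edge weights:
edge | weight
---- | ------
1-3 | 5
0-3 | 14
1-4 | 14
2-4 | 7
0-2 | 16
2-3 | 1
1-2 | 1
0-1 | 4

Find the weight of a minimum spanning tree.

Grow the tree from 2 using Prim:
Step 1: frontier [1-2 1, 2-3 1, 2-4 7, 0-2 16] → take 1-2 (1); add 1.
Step 2: frontier [0-1 4, 1-3 5, 1-4 14, 2-3 1, 2-4 7, 0-2 16] → take 2-3 (1); add 3.
Step 3: frontier [0-1 4, 1-4 14, 2-4 7, 0-2 16, 0-3 14] → take 0-1 (4); add 0.
Step 4: frontier [1-4 14, 2-4 7] → take 2-4 (7); add 4.
MST edges: 1-2, 2-3, 0-1, 2-4; total weight 1+1+4+7 = 13.

13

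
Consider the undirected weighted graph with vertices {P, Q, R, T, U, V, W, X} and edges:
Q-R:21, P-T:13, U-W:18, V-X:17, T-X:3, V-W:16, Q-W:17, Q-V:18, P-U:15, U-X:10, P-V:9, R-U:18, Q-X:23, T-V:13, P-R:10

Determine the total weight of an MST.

Prim, starting at R.
Step 1: cheapest edge leaving the tree is P-R (10); add P.
Step 2: cheapest edge leaving the tree is P-V (9); add V.
Step 3: cheapest edge leaving the tree is P-T (13); add T.
Step 4: cheapest edge leaving the tree is T-X (3); add X.
Step 5: cheapest edge leaving the tree is U-X (10); add U.
Step 6: cheapest edge leaving the tree is V-W (16); add W.
Step 7: cheapest edge leaving the tree is Q-W (17); add Q.
MST edges: P-R, P-V, P-T, T-X, U-X, V-W, Q-W; total weight 10+9+13+3+10+16+17 = 78.

78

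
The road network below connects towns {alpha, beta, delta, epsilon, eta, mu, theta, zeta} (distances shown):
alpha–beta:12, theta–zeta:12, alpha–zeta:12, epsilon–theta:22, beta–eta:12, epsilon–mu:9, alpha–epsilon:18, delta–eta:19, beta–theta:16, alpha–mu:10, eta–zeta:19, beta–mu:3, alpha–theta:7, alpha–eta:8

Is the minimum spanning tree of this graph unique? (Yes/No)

No

Kruskal: consider edges lightest-first.
beta–mu (3): add — endpoints in different components.
alpha–theta (7): add — endpoints in different components.
alpha–eta (8): add — endpoints in different components.
epsilon–mu (9): add — endpoints in different components.
alpha–mu (10): add — endpoints in different components.
alpha–beta (12): skip — alpha and beta already connected.
alpha–zeta (12): add — endpoints in different components.
beta–eta (12): skip — eta and beta already connected.
theta–zeta (12): skip — zeta and theta already connected.
beta–theta (16): skip — beta and theta already connected.
alpha–epsilon (18): skip — alpha and epsilon already connected.
delta–eta (19): add — endpoints in different components.
Non-tree edge theta–zeta has weight 12, equal to the heaviest edge on its tree cycle — swapping gives another MST of the same weight. Not unique.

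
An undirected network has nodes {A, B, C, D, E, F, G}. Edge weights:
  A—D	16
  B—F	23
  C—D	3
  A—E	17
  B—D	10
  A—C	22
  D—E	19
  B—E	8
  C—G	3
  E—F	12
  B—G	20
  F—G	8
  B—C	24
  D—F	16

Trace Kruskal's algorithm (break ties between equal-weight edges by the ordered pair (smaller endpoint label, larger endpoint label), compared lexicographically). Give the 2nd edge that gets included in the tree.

C-G

Kruskal: consider edges lightest-first.
C—D (3): add — endpoints in different components.
C—G (3): add — endpoints in different components.
B—E (8): add — endpoints in different components.
F—G (8): add — endpoints in different components.
B—D (10): add — endpoints in different components.
E—F (12): skip — E and F already connected.
A—D (16): add — endpoints in different components.
The 2nd edge added is C—G.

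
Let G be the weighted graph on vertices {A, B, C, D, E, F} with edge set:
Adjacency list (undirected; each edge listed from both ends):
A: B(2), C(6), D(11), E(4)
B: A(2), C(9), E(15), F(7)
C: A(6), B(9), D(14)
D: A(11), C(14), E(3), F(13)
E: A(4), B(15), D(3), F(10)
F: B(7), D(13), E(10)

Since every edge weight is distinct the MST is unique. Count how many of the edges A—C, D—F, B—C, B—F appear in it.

2

Kruskal: consider edges lightest-first.
A—B (2): add. Components now {A,B} {C} {D} {E} {F}
D—E (3): add. Components now {A,B} {C} {D,E} {F}
A—E (4): add. Components now {A,B,D,E} {C} {F}
A—C (6): add. Components now {A,B,C,D,E} {F}
B—F (7): add. Components now {A,B,C,D,E,F}
MST edge set: {A—B, D—E, A—E, A—C, B—F}.
Of the listed edges, {A—C, B—F} are in the MST → 2.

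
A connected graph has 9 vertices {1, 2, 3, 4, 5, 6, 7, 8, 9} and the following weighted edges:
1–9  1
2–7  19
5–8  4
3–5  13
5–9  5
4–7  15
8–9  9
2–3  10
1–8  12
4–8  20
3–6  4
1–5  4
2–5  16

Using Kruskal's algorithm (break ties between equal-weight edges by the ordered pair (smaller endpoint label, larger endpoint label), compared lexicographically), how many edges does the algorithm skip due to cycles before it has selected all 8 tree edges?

4

Kruskal: consider edges lightest-first.
1–9 (1): add — endpoints in different components.
1–5 (4): add — endpoints in different components.
3–6 (4): add — endpoints in different components.
5–8 (4): add — endpoints in different components.
5–9 (5): skip — 5 and 9 already connected.
8–9 (9): skip — 8 and 9 already connected.
2–3 (10): add — endpoints in different components.
1–8 (12): skip — 1 and 8 already connected.
3–5 (13): add — endpoints in different components.
4–7 (15): add — endpoints in different components.
2–5 (16): skip — 2 and 5 already connected.
2–7 (19): add — endpoints in different components.
Edges rejected before the tree was complete: 4.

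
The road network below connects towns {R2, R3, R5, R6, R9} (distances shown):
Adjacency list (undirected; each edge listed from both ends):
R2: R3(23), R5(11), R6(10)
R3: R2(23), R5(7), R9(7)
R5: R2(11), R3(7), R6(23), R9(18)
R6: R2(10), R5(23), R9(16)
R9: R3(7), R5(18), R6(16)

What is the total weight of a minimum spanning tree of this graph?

Kruskal: consider edges lightest-first.
R3 R5 (7): add. Components now {R9} {R3,R5} {R2} {R6}
R3 R9 (7): add. Components now {R3,R5,R9} {R2} {R6}
R2 R6 (10): add. Components now {R3,R5,R9} {R2,R6}
R2 R5 (11): add. Components now {R2,R3,R5,R6,R9}
MST edges: R3 R5, R3 R9, R2 R6, R2 R5; total weight 7+7+10+11 = 35.

35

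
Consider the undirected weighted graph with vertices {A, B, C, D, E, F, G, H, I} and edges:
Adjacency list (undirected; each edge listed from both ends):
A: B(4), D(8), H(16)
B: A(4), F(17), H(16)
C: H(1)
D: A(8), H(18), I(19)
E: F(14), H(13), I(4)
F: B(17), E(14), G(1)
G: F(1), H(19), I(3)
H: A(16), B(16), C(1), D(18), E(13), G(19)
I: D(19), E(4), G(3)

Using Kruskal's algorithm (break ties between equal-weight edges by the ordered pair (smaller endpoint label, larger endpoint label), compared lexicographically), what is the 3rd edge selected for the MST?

G-I

Kruskal: consider edges lightest-first.
C-H (1): add — endpoints in different components.
F-G (1): add — endpoints in different components.
G-I (3): add — endpoints in different components.
A-B (4): add — endpoints in different components.
E-I (4): add — endpoints in different components.
A-D (8): add — endpoints in different components.
E-H (13): add — endpoints in different components.
E-F (14): skip — E and F already connected.
A-H (16): add — endpoints in different components.
The 3rd edge added is G-I.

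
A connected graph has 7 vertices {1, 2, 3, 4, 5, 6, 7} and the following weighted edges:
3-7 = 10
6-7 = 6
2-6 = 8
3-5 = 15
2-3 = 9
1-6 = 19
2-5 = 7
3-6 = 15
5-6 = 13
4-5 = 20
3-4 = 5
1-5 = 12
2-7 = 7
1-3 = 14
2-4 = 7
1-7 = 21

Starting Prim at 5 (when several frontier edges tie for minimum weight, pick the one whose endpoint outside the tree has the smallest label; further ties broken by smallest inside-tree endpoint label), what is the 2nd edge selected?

2-4

Prim, starting at 5.
Step 1: cheapest edge leaving the tree is 2-5 (7); add 2.
Step 2: cheapest edge leaving the tree is 2-4 (7); add 4.
Step 3: cheapest edge leaving the tree is 3-4 (5); add 3.
Step 4: cheapest edge leaving the tree is 2-7 (7); add 7.
Step 5: cheapest edge leaving the tree is 6-7 (6); add 6.
Step 6: cheapest edge leaving the tree is 1-5 (12); add 1.
The 2nd edge added is 2-4.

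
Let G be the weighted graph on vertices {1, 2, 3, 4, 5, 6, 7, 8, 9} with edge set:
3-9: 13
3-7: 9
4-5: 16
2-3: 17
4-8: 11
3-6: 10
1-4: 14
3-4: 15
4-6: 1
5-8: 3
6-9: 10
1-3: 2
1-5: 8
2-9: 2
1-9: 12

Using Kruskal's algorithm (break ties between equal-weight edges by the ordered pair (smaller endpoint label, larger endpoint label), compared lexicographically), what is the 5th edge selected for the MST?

1-5

Kruskal: consider edges lightest-first.
4-6 (1): add — endpoints in different components.
1-3 (2): add — endpoints in different components.
2-9 (2): add — endpoints in different components.
5-8 (3): add — endpoints in different components.
1-5 (8): add — endpoints in different components.
3-7 (9): add — endpoints in different components.
3-6 (10): add — endpoints in different components.
6-9 (10): add — endpoints in different components.
The 5th edge added is 1-5.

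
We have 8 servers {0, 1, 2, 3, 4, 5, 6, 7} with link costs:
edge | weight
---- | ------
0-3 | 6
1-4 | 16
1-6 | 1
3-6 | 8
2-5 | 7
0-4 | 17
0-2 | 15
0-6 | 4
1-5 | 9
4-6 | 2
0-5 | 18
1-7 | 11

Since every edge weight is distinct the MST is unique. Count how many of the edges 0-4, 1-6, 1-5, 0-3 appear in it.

3

Sort edges by weight, then run Kruskal:
1-6 (1): add — endpoints in different components.
4-6 (2): add — endpoints in different components.
0-6 (4): add — endpoints in different components.
0-3 (6): add — endpoints in different components.
2-5 (7): add — endpoints in different components.
3-6 (8): skip — 3 and 6 already connected.
1-5 (9): add — endpoints in different components.
1-7 (11): add — endpoints in different components.
MST edge set: {1-6, 4-6, 0-6, 0-3, 2-5, 1-5, 1-7}.
Of the listed edges, {1-6, 1-5, 0-3} are in the MST → 3.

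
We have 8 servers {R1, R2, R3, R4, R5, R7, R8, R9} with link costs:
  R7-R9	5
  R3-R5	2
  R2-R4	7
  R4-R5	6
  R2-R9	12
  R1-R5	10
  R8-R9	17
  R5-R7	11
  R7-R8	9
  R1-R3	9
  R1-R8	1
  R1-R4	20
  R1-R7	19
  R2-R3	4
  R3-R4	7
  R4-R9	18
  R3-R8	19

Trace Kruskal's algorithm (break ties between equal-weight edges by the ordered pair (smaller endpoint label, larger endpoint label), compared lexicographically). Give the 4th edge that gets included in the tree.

Kruskal: consider edges lightest-first.
R1-R8 (1): add — endpoints in different components.
R3-R5 (2): add — endpoints in different components.
R2-R3 (4): add — endpoints in different components.
R7-R9 (5): add — endpoints in different components.
R4-R5 (6): add — endpoints in different components.
R2-R4 (7): skip — R4 and R2 already connected.
R3-R4 (7): skip — R3 and R4 already connected.
R1-R3 (9): add — endpoints in different components.
R7-R8 (9): add — endpoints in different components.
The 4th edge added is R7-R9.

R7-R9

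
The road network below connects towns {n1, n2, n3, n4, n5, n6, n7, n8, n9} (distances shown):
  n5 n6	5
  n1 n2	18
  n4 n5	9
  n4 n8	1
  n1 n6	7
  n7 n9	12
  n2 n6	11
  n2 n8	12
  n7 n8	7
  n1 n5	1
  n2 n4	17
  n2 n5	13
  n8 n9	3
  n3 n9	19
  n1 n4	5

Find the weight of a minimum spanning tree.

52

Prim's algorithm from n7:
Step 1: cheapest edge leaving the tree is n7 n8 (7); add n8.
Step 2: cheapest edge leaving the tree is n4 n8 (1); add n4.
Step 3: cheapest edge leaving the tree is n8 n9 (3); add n9.
Step 4: cheapest edge leaving the tree is n1 n4 (5); add n1.
Step 5: cheapest edge leaving the tree is n1 n5 (1); add n5.
Step 6: cheapest edge leaving the tree is n5 n6 (5); add n6.
Step 7: cheapest edge leaving the tree is n2 n6 (11); add n2.
Step 8: cheapest edge leaving the tree is n3 n9 (19); add n3.
MST edges: n7 n8, n4 n8, n8 n9, n1 n4, n1 n5, n5 n6, n2 n6, n3 n9; total weight 7+1+3+5+1+5+11+19 = 52.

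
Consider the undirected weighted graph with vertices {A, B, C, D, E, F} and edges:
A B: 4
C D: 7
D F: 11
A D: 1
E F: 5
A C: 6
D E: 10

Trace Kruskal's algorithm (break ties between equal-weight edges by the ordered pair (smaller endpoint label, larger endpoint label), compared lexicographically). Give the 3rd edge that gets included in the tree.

Kruskal's algorithm — process edges by increasing weight (ties by edge label):
A D (1): add — endpoints in different components.
A B (4): add — endpoints in different components.
E F (5): add — endpoints in different components.
A C (6): add — endpoints in different components.
C D (7): skip — C and D already connected.
D E (10): add — endpoints in different components.
The 3rd edge added is E F.

E-F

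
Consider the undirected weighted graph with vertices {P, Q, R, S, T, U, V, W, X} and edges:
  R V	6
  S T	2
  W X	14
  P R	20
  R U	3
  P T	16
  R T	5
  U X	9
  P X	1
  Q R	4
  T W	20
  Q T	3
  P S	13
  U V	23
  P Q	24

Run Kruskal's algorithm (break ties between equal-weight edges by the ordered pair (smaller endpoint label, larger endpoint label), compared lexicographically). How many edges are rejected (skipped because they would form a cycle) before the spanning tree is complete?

2

Sort edges by weight, then run Kruskal:
P X (1): add — endpoints in different components.
S T (2): add — endpoints in different components.
Q T (3): add — endpoints in different components.
R U (3): add — endpoints in different components.
Q R (4): add — endpoints in different components.
R T (5): skip — T and R already connected.
R V (6): add — endpoints in different components.
U X (9): add — endpoints in different components.
P S (13): skip — P and S already connected.
W X (14): add — endpoints in different components.
Edges rejected before the tree was complete: 2.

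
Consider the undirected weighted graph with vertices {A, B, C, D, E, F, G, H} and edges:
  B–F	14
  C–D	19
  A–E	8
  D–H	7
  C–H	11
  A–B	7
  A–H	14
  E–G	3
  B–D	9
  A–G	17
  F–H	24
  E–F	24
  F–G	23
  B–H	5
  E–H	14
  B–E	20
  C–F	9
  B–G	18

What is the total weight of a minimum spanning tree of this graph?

50

Grow the tree from G using Prim:
Step 1: cheapest edge leaving the tree is E–G (3); add E.
Step 2: cheapest edge leaving the tree is A–E (8); add A.
Step 3: cheapest edge leaving the tree is A–B (7); add B.
Step 4: cheapest edge leaving the tree is B–H (5); add H.
Step 5: cheapest edge leaving the tree is D–H (7); add D.
Step 6: cheapest edge leaving the tree is C–H (11); add C.
Step 7: cheapest edge leaving the tree is C–F (9); add F.
MST edges: E–G, A–E, A–B, B–H, D–H, C–H, C–F; total weight 3+8+7+5+7+11+9 = 50.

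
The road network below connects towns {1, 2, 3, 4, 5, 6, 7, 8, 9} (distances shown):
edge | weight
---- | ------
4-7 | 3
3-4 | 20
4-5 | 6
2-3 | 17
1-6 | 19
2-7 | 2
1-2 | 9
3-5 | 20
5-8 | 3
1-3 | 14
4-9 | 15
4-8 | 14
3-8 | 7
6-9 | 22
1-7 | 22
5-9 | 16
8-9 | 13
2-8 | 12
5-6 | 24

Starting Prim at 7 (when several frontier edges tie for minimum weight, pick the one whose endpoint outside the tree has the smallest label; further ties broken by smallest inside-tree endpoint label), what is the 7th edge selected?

Prim's algorithm from 7:
Step 1: cheapest edge leaving the tree is 2-7 (2); add 2.
Step 2: cheapest edge leaving the tree is 4-7 (3); add 4.
Step 3: cheapest edge leaving the tree is 4-5 (6); add 5.
Step 4: cheapest edge leaving the tree is 5-8 (3); add 8.
Step 5: cheapest edge leaving the tree is 3-8 (7); add 3.
Step 6: cheapest edge leaving the tree is 1-2 (9); add 1.
Step 7: cheapest edge leaving the tree is 8-9 (13); add 9.
Step 8: cheapest edge leaving the tree is 1-6 (19); add 6.
The 7th edge added is 8-9.

8-9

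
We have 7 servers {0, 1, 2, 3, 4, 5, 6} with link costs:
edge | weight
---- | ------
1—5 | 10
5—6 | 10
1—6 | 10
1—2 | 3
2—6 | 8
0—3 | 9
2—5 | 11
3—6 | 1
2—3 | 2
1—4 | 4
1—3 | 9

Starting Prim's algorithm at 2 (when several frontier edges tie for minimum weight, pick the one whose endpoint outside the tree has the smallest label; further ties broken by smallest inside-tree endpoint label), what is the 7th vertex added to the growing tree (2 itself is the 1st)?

Grow the tree from 2 using Prim:
Step 1: cheapest edge leaving the tree is 2—3 (2); add 3.
Step 2: cheapest edge leaving the tree is 3—6 (1); add 6.
Step 3: cheapest edge leaving the tree is 1—2 (3); add 1.
Step 4: cheapest edge leaving the tree is 1—4 (4); add 4.
Step 5: cheapest edge leaving the tree is 0—3 (9); add 0.
Step 6: cheapest edge leaving the tree is 1—5 (10); add 5.
Vertex order: 2, 3, 6, 1, 4, 0, 5. The 7th vertex is 5.

5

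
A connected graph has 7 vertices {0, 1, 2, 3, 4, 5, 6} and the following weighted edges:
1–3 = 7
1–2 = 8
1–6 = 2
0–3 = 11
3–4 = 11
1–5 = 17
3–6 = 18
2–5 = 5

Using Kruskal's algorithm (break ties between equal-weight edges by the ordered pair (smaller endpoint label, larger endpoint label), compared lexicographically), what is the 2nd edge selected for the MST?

Sort edges by weight, then run Kruskal:
1–6 (2): add — endpoints in different components.
2–5 (5): add — endpoints in different components.
1–3 (7): add — endpoints in different components.
1–2 (8): add — endpoints in different components.
0–3 (11): add — endpoints in different components.
3–4 (11): add — endpoints in different components.
The 2nd edge added is 2–5.

2-5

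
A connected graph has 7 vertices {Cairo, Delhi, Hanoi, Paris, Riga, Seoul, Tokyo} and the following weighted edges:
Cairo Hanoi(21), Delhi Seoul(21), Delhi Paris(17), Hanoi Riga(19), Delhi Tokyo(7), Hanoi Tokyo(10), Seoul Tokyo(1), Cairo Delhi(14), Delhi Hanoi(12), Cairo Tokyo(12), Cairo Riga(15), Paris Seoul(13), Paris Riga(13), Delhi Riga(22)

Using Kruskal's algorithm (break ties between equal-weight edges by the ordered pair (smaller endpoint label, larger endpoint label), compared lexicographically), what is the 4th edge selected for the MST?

Cairo-Tokyo

Kruskal: consider edges lightest-first.
Seoul Tokyo (1): add — endpoints in different components.
Delhi Tokyo (7): add — endpoints in different components.
Hanoi Tokyo (10): add — endpoints in different components.
Cairo Tokyo (12): add — endpoints in different components.
Delhi Hanoi (12): skip — Hanoi and Delhi already connected.
Paris Riga (13): add — endpoints in different components.
Paris Seoul (13): add — endpoints in different components.
The 4th edge added is Cairo Tokyo.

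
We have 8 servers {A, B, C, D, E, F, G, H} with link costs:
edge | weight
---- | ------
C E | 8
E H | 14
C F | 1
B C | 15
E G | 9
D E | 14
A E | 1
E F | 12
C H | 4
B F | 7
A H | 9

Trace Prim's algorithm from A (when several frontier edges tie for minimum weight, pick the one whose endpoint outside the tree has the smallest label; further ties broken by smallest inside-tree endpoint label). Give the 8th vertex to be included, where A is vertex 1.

D

Prim's algorithm from A:
Step 1: cheapest edge leaving the tree is A E (1); add E.
Step 2: cheapest edge leaving the tree is C E (8); add C.
Step 3: cheapest edge leaving the tree is C F (1); add F.
Step 4: cheapest edge leaving the tree is C H (4); add H.
Step 5: cheapest edge leaving the tree is B F (7); add B.
Step 6: cheapest edge leaving the tree is E G (9); add G.
Step 7: cheapest edge leaving the tree is D E (14); add D.
Vertex order: A, E, C, F, H, B, G, D. The 8th vertex is D.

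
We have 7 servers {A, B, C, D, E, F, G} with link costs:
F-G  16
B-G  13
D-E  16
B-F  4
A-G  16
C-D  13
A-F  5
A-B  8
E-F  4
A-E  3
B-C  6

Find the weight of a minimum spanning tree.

43

Kruskal: consider edges lightest-first.
A-E (3): add — endpoints in different components.
B-F (4): add — endpoints in different components.
E-F (4): add — endpoints in different components.
A-F (5): skip — A and F already connected.
B-C (6): add — endpoints in different components.
A-B (8): skip — A and B already connected.
B-G (13): add — endpoints in different components.
C-D (13): add — endpoints in different components.
MST edges: A-E, B-F, E-F, B-C, B-G, C-D; total weight 3+4+4+6+13+13 = 43.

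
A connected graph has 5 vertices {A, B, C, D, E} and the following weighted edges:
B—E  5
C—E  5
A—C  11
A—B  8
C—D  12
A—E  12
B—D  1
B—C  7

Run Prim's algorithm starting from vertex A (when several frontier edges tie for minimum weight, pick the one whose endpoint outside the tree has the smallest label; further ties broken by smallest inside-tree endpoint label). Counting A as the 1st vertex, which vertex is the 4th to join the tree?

E

Prim's algorithm from A:
Step 1: cheapest edge leaving the tree is A—B (8); add B.
Step 2: cheapest edge leaving the tree is B—D (1); add D.
Step 3: cheapest edge leaving the tree is B—E (5); add E.
Step 4: cheapest edge leaving the tree is C—E (5); add C.
Vertex order: A, B, D, E, C. The 4th vertex is E.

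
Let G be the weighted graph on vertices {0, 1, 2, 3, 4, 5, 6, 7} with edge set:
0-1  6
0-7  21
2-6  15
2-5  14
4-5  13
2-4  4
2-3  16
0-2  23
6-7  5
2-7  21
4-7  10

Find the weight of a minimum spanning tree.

75

Kruskal's algorithm — process edges by increasing weight (ties by edge label):
2-4 (4): add — endpoints in different components.
6-7 (5): add — endpoints in different components.
0-1 (6): add — endpoints in different components.
4-7 (10): add — endpoints in different components.
4-5 (13): add — endpoints in different components.
2-5 (14): skip — 2 and 5 already connected.
2-6 (15): skip — 2 and 6 already connected.
2-3 (16): add — endpoints in different components.
0-7 (21): add — endpoints in different components.
MST edges: 2-4, 6-7, 0-1, 4-7, 4-5, 2-3, 0-7; total weight 4+5+6+10+13+16+21 = 75.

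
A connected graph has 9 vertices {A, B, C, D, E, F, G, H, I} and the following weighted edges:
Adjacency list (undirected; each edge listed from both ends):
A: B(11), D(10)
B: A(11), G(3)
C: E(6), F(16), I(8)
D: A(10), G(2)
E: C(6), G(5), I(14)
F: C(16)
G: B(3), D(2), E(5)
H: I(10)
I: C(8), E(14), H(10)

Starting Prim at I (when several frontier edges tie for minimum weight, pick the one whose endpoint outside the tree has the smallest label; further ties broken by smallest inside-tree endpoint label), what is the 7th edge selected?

H-I

Prim's algorithm from I:
Step 1: frontier [C—I 8, H—I 10, E—I 14] → take C—I (8); add C.
Step 2: frontier [C—E 6, C—F 16, H—I 10, E—I 14] → take C—E (6); add E.
Step 3: frontier [C—F 16, E—G 5, H—I 10] → take E—G (5); add G.
Step 4: frontier [C—F 16, D—G 2, B—G 3, H—I 10] → take D—G (2); add D.
Step 5: frontier [C—F 16, A—D 10, B—G 3, H—I 10] → take B—G (3); add B.
Step 6: frontier [A—B 11, C—F 16, A—D 10, H—I 10] → take A—D (10); add A.
Step 7: frontier [C—F 16, H—I 10] → take H—I (10); add H.
Step 8: frontier [C—F 16] → take C—F (16); add F.
The 7th edge added is H—I.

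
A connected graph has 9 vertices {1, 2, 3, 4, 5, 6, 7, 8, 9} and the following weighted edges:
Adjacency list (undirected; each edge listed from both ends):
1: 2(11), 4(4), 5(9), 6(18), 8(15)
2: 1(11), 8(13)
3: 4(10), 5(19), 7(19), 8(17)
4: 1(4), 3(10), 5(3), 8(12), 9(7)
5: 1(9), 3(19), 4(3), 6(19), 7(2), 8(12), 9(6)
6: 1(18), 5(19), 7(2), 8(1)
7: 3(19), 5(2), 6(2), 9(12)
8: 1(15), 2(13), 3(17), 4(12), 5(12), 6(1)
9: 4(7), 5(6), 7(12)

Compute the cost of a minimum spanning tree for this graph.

39

Sort edges by weight, then run Kruskal:
6 8 (1): add — endpoints in different components.
5 7 (2): add — endpoints in different components.
6 7 (2): add — endpoints in different components.
4 5 (3): add — endpoints in different components.
1 4 (4): add — endpoints in different components.
5 9 (6): add — endpoints in different components.
4 9 (7): skip — 4 and 9 already connected.
1 5 (9): skip — 1 and 5 already connected.
3 4 (10): add — endpoints in different components.
1 2 (11): add — endpoints in different components.
MST edges: 6 8, 5 7, 6 7, 4 5, 1 4, 5 9, 3 4, 1 2; total weight 1+2+2+3+4+6+10+11 = 39.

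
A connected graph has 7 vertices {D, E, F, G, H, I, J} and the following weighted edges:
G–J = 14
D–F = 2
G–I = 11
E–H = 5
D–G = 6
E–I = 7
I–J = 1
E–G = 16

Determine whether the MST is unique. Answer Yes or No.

Kruskal: consider edges lightest-first.
I–J (1): add — endpoints in different components.
D–F (2): add — endpoints in different components.
E–H (5): add — endpoints in different components.
D–G (6): add — endpoints in different components.
E–I (7): add — endpoints in different components.
G–I (11): add — endpoints in different components.
Every non-tree edge has weight strictly greater than the heaviest edge on the tree path between its endpoints, so the MST is unique.

Yes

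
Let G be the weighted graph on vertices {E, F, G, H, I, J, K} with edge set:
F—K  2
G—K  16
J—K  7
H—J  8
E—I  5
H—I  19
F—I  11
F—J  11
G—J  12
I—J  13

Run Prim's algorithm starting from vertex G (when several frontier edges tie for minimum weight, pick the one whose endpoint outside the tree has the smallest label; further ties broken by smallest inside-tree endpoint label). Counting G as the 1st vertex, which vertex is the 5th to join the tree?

H

Prim, starting at G.
Step 1: frontier [G—J 12, G—K 16] → take G—J (12); add J.
Step 2: frontier [G—K 16, J—K 7, H—J 8, F—J 11, I—J 13] → take J—K (7); add K.
Step 3: frontier [H—J 8, F—J 11, I—J 13, F—K 2] → take F—K (2); add F.
Step 4: frontier [F—I 11, H—J 8, I—J 13] → take H—J (8); add H.
Step 5: frontier [F—I 11, H—I 19, I—J 13] → take F—I (11); add I.
Step 6: frontier [E—I 5] → take E—I (5); add E.
Vertex order: G, J, K, F, H, I, E. The 5th vertex is H.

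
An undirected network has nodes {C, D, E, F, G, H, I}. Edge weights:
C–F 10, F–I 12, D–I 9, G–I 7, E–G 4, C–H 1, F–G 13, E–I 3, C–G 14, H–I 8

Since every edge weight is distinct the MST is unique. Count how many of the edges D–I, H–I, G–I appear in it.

2

Kruskal: consider edges lightest-first.
C–H (1): add — endpoints in different components.
E–I (3): add — endpoints in different components.
E–G (4): add — endpoints in different components.
G–I (7): skip — G and I already connected.
H–I (8): add — endpoints in different components.
D–I (9): add — endpoints in different components.
C–F (10): add — endpoints in different components.
MST edge set: {C–H, E–I, E–G, H–I, D–I, C–F}.
Of the listed edges, {D–I, H–I} are in the MST → 2.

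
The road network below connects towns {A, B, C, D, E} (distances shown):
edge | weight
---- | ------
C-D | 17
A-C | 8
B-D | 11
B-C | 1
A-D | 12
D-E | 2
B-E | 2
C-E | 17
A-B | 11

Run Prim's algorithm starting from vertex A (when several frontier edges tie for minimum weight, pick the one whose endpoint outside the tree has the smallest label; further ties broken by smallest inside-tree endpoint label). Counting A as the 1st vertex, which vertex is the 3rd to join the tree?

B

Prim, starting at A.
Step 1: cheapest edge leaving the tree is A-C (8); add C.
Step 2: cheapest edge leaving the tree is B-C (1); add B.
Step 3: cheapest edge leaving the tree is B-E (2); add E.
Step 4: cheapest edge leaving the tree is D-E (2); add D.
Vertex order: A, C, B, E, D. The 3rd vertex is B.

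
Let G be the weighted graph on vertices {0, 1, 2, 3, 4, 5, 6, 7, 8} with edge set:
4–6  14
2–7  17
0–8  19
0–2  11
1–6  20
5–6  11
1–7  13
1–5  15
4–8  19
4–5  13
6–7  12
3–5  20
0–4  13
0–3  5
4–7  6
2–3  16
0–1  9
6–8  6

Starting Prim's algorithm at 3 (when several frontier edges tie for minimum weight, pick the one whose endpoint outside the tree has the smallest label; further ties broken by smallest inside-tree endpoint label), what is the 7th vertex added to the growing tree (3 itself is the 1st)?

6

Prim's algorithm from 3:
Step 1: cheapest edge leaving the tree is 0–3 (5); add 0.
Step 2: cheapest edge leaving the tree is 0–1 (9); add 1.
Step 3: cheapest edge leaving the tree is 0–2 (11); add 2.
Step 4: cheapest edge leaving the tree is 0–4 (13); add 4.
Step 5: cheapest edge leaving the tree is 4–7 (6); add 7.
Step 6: cheapest edge leaving the tree is 6–7 (12); add 6.
Step 7: cheapest edge leaving the tree is 6–8 (6); add 8.
Step 8: cheapest edge leaving the tree is 5–6 (11); add 5.
Vertex order: 3, 0, 1, 2, 4, 7, 6, 8, 5. The 7th vertex is 6.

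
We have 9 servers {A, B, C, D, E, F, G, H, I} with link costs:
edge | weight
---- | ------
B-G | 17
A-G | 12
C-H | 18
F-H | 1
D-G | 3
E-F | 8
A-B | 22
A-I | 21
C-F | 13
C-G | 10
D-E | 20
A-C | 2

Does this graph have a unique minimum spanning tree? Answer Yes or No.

Kruskal: consider edges lightest-first.
F-H (1): add — endpoints in different components.
A-C (2): add — endpoints in different components.
D-G (3): add — endpoints in different components.
E-F (8): add — endpoints in different components.
C-G (10): add — endpoints in different components.
A-G (12): skip — A and G already connected.
C-F (13): add — endpoints in different components.
B-G (17): add — endpoints in different components.
C-H (18): skip — C and H already connected.
D-E (20): skip — D and E already connected.
A-I (21): add — endpoints in different components.
Every non-tree edge has weight strictly greater than the heaviest edge on the tree path between its endpoints, so the MST is unique.

Yes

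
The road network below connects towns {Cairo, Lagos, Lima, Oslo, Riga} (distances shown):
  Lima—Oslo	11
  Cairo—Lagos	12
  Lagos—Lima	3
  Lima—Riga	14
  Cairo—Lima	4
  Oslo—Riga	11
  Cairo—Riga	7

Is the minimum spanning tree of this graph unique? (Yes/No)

Kruskal's algorithm — process edges by increasing weight (ties by edge label):
Lagos—Lima (3): add. Components now {Riga} {Oslo} {Lagos,Lima} {Cairo}
Cairo—Lima (4): add. Components now {Riga} {Oslo} {Cairo,Lagos,Lima}
Cairo—Riga (7): add. Components now {Cairo,Lagos,Lima,Riga} {Oslo}
Lima—Oslo (11): add. Components now {Cairo,Lagos,Lima,Oslo,Riga}
Non-tree edge Oslo—Riga has weight 11, equal to the heaviest edge on its tree cycle — swapping gives another MST of the same weight. Not unique.

No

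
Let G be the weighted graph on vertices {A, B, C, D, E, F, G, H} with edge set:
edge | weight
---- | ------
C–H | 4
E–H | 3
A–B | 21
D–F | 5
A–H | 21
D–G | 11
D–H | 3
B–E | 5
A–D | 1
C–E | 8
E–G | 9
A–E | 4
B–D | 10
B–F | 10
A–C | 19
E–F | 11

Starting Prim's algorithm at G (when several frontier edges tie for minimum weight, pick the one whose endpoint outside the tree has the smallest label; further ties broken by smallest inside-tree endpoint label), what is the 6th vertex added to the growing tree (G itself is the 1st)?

C

Prim, starting at G.
Step 1: cheapest edge leaving the tree is E–G (9); add E.
Step 2: cheapest edge leaving the tree is E–H (3); add H.
Step 3: cheapest edge leaving the tree is D–H (3); add D.
Step 4: cheapest edge leaving the tree is A–D (1); add A.
Step 5: cheapest edge leaving the tree is C–H (4); add C.
Step 6: cheapest edge leaving the tree is B–E (5); add B.
Step 7: cheapest edge leaving the tree is D–F (5); add F.
Vertex order: G, E, H, D, A, C, B, F. The 6th vertex is C.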